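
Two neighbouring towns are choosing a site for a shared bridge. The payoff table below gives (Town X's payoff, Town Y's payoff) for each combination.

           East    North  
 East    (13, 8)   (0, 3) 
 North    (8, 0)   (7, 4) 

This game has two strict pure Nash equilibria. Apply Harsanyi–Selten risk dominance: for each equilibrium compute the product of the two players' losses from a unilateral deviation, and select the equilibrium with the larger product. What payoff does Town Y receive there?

At both East: Town X loses 13 − 8 = 5 by deviating; Town Y loses 8 − 3 = 5. Product = 5·5 = 25.
At both North: Town X loses 7 − 0 = 7 by deviating; Town Y loses 4 − 0 = 4. Product = 7·4 = 28.
28 > 25, so both North is risk-dominant. Town Y's payoff there is 4.

4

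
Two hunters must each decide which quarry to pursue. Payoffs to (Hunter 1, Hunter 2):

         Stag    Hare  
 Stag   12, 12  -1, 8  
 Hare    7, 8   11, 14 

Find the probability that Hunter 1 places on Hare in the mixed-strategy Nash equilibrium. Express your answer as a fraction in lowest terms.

2/5

Hunter 1's mix p on Stag must make Hunter 2 indifferent between Stag and Hare.
Hunter 2's payoff from Stag: 12p + 8(1−p). From Hare: 8p + 14(1−p).
Set equal: 4p = 6(1−p) → p = 6/10 = 3/5.
Probability on Hare is 1 − 3/5 = 2/5.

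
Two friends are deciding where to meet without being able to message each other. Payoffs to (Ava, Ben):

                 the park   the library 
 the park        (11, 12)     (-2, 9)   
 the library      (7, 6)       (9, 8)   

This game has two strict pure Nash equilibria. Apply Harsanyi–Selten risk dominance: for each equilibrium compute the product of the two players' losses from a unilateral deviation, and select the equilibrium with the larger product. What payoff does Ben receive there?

8

At both the park: Ava loses 11 − 7 = 4 by deviating; Ben loses 12 − 9 = 3. Product = 4·3 = 12.
At both the library: Ava loses 9 − (-2) = 11 by deviating; Ben loses 8 − 6 = 2. Product = 11·2 = 22.
22 > 12, so both the library is risk-dominant. Ben's payoff there is 8.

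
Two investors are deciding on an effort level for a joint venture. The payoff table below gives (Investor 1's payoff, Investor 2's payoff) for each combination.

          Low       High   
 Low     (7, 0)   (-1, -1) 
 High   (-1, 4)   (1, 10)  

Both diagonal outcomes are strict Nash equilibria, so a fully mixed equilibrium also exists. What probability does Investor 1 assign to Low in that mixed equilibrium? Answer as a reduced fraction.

Investor 1's mix p on Low must make Investor 2 indifferent between Low and High.
Investor 2's payoff from Low: 0p + 4(1−p). From High: (-1)p + 10(1−p).
Set equal: 1p = 6(1−p) → p = 6/7.

6/7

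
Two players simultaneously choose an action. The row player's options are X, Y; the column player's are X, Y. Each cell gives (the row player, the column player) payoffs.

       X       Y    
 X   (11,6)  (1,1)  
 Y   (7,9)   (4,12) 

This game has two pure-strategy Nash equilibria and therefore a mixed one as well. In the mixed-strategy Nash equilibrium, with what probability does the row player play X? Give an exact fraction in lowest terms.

The row player's mix p on X must make the column player indifferent between X and Y.
The column player's payoff from X: 6p + 9(1−p). From Y: 1p + 12(1−p).
Set equal: 5p = 3(1−p) → p = 3/8.

3/8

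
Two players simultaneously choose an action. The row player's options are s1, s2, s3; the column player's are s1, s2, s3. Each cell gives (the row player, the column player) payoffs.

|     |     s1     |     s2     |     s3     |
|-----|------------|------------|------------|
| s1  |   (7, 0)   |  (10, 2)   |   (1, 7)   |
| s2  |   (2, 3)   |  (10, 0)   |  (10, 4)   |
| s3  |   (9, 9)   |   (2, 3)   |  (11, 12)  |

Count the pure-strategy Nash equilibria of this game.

1

Both s3: the row player gets 11 (best alternative 10); the column player gets 12 (best alternative 9). Neither deviates — NE.
Both s1 is not a NE: the row player would switch to s3 (9 > 7).
No other cell survives both best-response checks, so there is 1 pure NE.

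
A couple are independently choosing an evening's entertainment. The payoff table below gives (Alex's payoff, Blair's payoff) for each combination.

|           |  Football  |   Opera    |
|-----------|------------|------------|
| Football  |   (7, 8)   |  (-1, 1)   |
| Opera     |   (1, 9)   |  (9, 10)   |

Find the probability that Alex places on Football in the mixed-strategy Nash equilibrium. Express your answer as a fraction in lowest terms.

Alex's mix p on Football must make Blair indifferent between Football and Opera.
Blair's payoff from Football: 8p + 9(1−p). From Opera: 1p + 10(1−p).
Set equal: 7p = 1(1−p) → p = 1/8.

1/8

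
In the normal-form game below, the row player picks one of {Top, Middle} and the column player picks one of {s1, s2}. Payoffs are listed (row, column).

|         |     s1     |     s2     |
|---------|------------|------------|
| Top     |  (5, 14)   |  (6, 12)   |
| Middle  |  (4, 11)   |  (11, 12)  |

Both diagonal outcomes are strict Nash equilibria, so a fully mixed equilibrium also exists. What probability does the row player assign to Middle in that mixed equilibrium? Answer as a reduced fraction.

2/3

The row player's mix p on Top must make the column player indifferent between s1 and s2.
The column player's payoff from s1: 14p + 11(1−p). From s2: 12p + 12(1−p).
Set equal: 2p = 1(1−p) → p = 1/3.
Probability on Middle is 1 − 1/3 = 2/3.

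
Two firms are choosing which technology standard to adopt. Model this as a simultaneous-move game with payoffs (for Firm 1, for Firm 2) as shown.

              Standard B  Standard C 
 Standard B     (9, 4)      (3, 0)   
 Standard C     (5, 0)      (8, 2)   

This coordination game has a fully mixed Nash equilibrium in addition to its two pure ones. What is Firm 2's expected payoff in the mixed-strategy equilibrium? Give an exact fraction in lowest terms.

Firm 1 mixes with probability p on Standard B, chosen so Firm 2 is indifferent: 4p + 0(1−p) = 0p + 2(1−p) gives p = 1/3.
Firm 2's expected payoff is 4·1/3 + 0·2/3 = 4/3.

4/3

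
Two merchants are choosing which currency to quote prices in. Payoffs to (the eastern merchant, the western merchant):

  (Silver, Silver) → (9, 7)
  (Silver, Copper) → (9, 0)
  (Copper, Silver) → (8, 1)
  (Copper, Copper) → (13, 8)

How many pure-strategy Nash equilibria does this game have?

2

Both Silver: the eastern merchant gets 9 (best alternative 8); the western merchant gets 7 (best alternative 0). Neither deviates — NE.
Both Copper: the eastern merchant gets 13 (best alternative 9); the western merchant gets 8 (best alternative 1). Neither deviates — NE.
(Copper, Silver) is not a NE: the eastern merchant would switch to Silver (9 > 8).
No other cell survives both best-response checks, so there are 2 pure NE.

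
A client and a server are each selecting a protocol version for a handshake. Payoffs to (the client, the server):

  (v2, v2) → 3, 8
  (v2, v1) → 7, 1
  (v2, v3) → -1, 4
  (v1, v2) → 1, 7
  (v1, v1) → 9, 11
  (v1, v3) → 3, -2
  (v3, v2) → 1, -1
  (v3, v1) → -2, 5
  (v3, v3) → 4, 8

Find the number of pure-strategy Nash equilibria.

3

Both v2: the client gets 3 (best alternative 1); the server gets 8 (best alternative 4). Neither deviates — NE.
Both v1: the client gets 9 (best alternative 7); the server gets 11 (best alternative 7). Neither deviates — NE.
Both v3: the client gets 4 (best alternative 3); the server gets 8 (best alternative 5). Neither deviates — NE.
(v1, v3) is not a NE: the client would switch to v3 (4 > 3).
No other cell survives both best-response checks, so there are 3 pure NE.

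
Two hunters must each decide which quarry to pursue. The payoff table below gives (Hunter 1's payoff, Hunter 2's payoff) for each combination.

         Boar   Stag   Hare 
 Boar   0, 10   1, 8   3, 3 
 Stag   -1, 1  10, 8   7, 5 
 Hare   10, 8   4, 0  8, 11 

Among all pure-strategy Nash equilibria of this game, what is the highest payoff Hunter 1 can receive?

Both Stag is a pure NE (Hunter 1: 10 ≥ 4; Hunter 2: 8 ≥ 5). Hunter 1 gets 10.
Both Hare is a pure NE (Hunter 1: 8 ≥ 7; Hunter 2: 11 ≥ 8). Hunter 1 gets 8.
Every other cell has a profitable deviation for at least one player. Highest of {10, 8} is 10.

10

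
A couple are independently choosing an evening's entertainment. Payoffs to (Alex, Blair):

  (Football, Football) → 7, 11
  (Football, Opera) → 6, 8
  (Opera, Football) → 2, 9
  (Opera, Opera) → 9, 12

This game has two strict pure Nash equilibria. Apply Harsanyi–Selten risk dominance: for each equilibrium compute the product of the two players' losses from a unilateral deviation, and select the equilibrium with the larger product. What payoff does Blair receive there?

At both Football: Alex loses 7 − 2 = 5 by deviating; Blair loses 11 − 8 = 3. Product = 5·3 = 15.
At both Opera: Alex loses 9 − 6 = 3 by deviating; Blair loses 12 − 9 = 3. Product = 3·3 = 9.
15 > 9, so both Football is risk-dominant. Blair's payoff there is 11.

11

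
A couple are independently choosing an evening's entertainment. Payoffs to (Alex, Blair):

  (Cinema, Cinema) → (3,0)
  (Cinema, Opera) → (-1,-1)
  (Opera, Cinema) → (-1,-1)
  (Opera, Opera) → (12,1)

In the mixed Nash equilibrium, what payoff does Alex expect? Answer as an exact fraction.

35/17

Blair mixes with probability q on Cinema, chosen so Alex is indifferent: 3q + (-1)(1−q) = (-1)q + 12(1−q) gives q = 13/17.
Alex's expected payoff (from either row, since indifferent) is 3·13/17 + (-1)·4/17 = 35/17.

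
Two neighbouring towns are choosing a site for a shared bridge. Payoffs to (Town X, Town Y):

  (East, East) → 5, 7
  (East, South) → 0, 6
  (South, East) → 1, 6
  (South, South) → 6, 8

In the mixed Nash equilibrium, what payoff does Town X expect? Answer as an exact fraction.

Town Y mixes with probability q on East, chosen so Town X is indifferent: 5q + 0(1−q) = 1q + 6(1−q) gives q = 3/5.
Town X's expected payoff (from either row, since indifferent) is 5·3/5 + 0·2/5 = 3.

3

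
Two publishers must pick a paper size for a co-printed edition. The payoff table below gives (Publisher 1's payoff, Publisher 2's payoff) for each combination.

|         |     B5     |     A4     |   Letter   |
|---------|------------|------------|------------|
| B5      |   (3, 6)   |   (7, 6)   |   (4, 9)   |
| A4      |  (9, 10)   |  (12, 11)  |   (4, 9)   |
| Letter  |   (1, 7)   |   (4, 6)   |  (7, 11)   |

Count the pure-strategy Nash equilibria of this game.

Both A4: Publisher 1 gets 12 (best alternative 7); Publisher 2 gets 11 (best alternative 10). Neither deviates — NE.
Both Letter: Publisher 1 gets 7 (best alternative 4); Publisher 2 gets 11 (best alternative 7). Neither deviates — NE.
Both B5 is not a NE: Publisher 1 would switch to A4 (9 > 3).
No other cell survives both best-response checks, so there are 2 pure NE.

2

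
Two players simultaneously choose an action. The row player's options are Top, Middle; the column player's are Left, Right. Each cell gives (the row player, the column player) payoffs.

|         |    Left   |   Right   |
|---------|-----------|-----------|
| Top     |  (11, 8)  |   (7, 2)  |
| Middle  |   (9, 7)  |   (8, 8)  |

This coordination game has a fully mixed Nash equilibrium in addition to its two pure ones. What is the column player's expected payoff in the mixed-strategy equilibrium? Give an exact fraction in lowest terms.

The row player mixes with probability p on Top, chosen so the column player is indifferent: 8p + 7(1−p) = 2p + 8(1−p) gives p = 1/7.
The column player's expected payoff is 8·1/7 + 7·6/7 = 50/7.

50/7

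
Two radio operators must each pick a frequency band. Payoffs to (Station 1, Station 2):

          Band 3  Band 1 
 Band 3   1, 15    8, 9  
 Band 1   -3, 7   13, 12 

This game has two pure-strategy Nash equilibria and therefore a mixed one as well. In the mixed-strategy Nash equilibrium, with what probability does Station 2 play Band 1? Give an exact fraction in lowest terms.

4/9

Station 2's mix q on Band 3 must make Station 1 indifferent between Band 3 and Band 1.
Station 1's payoff from Band 3: 1q + 8(1−q). From Band 1: (-3)q + 13(1−q).
Set equal: 4q = 5(1−q) → q = 5/9.
Probability on Band 1 is 1 − 5/9 = 4/9.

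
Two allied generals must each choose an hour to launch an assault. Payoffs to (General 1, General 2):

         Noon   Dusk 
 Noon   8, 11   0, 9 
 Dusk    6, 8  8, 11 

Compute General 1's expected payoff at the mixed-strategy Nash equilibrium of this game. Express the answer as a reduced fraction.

General 2 mixes with probability q on Noon, chosen so General 1 is indifferent: 8q + 0(1−q) = 6q + 8(1−q) gives q = 4/5.
General 1's expected payoff (from either row, since indifferent) is 8·4/5 + 0·1/5 = 32/5.

32/5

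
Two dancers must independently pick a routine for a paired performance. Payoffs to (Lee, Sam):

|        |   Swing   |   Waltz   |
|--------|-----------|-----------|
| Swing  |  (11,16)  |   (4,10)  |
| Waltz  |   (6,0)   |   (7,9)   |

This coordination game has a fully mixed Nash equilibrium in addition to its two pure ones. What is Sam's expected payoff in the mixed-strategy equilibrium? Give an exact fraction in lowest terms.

Lee mixes with probability p on Swing, chosen so Sam is indifferent: 16p + 0(1−p) = 10p + 9(1−p) gives p = 3/5.
Sam's expected payoff is 16·3/5 + 0·2/5 = 48/5.

48/5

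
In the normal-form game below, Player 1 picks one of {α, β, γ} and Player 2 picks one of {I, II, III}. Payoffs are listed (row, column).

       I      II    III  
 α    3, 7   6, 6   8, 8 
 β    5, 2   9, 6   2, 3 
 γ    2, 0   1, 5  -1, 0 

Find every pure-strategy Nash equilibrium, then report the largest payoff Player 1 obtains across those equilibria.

9

(α, III) is a pure NE (Player 1: 8 ≥ 2; Player 2: 8 ≥ 7). Player 1 gets 8.
(β, II) is a pure NE (Player 1: 9 ≥ 6; Player 2: 6 ≥ 3). Player 1 gets 9.
Every other cell has a profitable deviation for at least one player. Highest of {8, 9} is 9.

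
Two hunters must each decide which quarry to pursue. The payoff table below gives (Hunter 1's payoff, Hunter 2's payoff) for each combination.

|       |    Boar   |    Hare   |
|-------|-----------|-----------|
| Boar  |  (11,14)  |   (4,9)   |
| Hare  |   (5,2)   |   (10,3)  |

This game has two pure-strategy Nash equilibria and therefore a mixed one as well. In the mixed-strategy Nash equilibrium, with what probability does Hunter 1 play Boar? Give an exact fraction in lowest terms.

1/6

Hunter 1's mix p on Boar must make Hunter 2 indifferent between Boar and Hare.
Hunter 2's payoff from Boar: 14p + 2(1−p). From Hare: 9p + 3(1−p).
Set equal: 5p = 1(1−p) → p = 1/6.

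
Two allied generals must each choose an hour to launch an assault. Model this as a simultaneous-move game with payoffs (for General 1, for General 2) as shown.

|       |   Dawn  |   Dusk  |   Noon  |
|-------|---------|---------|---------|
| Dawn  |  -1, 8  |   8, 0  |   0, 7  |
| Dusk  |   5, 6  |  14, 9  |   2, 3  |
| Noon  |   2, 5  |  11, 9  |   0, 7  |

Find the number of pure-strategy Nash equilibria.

1

Both Dusk: General 1 gets 14 (best alternative 11); General 2 gets 9 (best alternative 6). Neither deviates — NE.
Both Dawn is not a NE: General 1 would switch to Dusk (5 > -1).
No other cell survives both best-response checks, so there is 1 pure NE.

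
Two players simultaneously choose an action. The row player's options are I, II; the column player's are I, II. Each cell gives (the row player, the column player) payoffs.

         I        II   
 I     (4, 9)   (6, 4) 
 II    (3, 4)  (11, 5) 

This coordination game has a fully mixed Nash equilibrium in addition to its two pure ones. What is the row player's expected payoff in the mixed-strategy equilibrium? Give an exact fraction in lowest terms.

13/3

The column player mixes with probability q on I, chosen so the row player is indifferent: 4q + 6(1−q) = 3q + 11(1−q) gives q = 5/6.
The row player's expected payoff (from either row, since indifferent) is 4·5/6 + 6·1/6 = 13/3.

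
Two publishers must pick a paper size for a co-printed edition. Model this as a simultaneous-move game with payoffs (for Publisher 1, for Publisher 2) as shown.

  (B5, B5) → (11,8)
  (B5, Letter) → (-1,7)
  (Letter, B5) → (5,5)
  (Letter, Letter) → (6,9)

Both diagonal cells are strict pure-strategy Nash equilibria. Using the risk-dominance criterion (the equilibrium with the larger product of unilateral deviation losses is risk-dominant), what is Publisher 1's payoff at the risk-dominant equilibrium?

At both B5: Publisher 1 loses 11 − 5 = 6 by deviating; Publisher 2 loses 8 − 7 = 1. Product = 6·1 = 6.
At both Letter: Publisher 1 loses 6 − (-1) = 7 by deviating; Publisher 2 loses 9 − 5 = 4. Product = 7·4 = 28.
28 > 6, so both Letter is risk-dominant. Publisher 1's payoff there is 6.

6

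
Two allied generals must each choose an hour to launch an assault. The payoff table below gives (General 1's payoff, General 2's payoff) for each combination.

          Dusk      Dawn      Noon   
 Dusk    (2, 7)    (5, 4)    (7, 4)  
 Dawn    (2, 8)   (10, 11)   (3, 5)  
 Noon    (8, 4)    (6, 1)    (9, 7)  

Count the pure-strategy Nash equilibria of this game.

2

Both Dawn: General 1 gets 10 (best alternative 6); General 2 gets 11 (best alternative 8). Neither deviates — NE.
Both Noon: General 1 gets 9 (best alternative 7); General 2 gets 7 (best alternative 4). Neither deviates — NE.
Both Dusk is not a NE: General 1 would switch to Noon (8 > 2).
No other cell survives both best-response checks, so there are 2 pure NE.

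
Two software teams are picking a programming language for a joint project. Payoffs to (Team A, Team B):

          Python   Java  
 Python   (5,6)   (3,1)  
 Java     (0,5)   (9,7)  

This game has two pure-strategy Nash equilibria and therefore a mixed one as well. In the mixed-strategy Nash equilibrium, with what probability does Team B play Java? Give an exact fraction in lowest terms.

Team B's mix q on Python must make Team A indifferent between Python and Java.
Team A's payoff from Python: 5q + 3(1−q). From Java: 0q + 9(1−q).
Set equal: 5q = 6(1−q) → q = 6/11.
Probability on Java is 1 − 6/11 = 5/11.

5/11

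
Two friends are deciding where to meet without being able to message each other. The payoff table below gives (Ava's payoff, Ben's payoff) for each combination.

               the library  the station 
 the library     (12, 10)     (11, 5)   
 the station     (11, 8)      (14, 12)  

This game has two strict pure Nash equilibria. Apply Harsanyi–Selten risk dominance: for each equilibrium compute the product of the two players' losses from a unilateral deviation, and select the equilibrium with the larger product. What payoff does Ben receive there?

At both the library: Ava loses 12 − 11 = 1 by deviating; Ben loses 10 − 5 = 5. Product = 1·5 = 5.
At both the station: Ava loses 14 − 11 = 3 by deviating; Ben loses 12 − 8 = 4. Product = 3·4 = 12.
12 > 5, so both the station is risk-dominant. Ben's payoff there is 12.

12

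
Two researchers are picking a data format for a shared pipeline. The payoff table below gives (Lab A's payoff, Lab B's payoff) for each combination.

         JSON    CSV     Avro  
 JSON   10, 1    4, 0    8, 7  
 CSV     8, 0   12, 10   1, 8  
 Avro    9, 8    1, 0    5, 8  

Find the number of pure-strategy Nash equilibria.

2

(JSON, Avro): Lab A gets 8 (best alternative 5); Lab B gets 7 (best alternative 1). Neither deviates — NE.
Both CSV: Lab A gets 12 (best alternative 4); Lab B gets 10 (best alternative 8). Neither deviates — NE.
Both Avro is not a NE: Lab A would switch to JSON (8 > 5).
No other cell survives both best-response checks, so there are 2 pure NE.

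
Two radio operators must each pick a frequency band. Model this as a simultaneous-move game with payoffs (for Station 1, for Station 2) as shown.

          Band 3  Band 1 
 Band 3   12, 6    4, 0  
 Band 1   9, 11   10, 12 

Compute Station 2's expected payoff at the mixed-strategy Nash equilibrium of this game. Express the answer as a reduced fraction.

72/7

Station 1 mixes with probability p on Band 3, chosen so Station 2 is indifferent: 6p + 11(1−p) = 0p + 12(1−p) gives p = 1/7.
Station 2's expected payoff is 6·1/7 + 11·6/7 = 72/7.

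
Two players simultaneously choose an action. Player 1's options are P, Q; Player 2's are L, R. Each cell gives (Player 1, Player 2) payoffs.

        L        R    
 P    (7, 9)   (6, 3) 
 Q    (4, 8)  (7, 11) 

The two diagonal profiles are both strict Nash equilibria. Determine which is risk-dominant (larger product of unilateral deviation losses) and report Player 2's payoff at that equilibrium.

At (P, L): Player 1 loses 7 − 4 = 3 by deviating; Player 2 loses 9 − 3 = 6. Product = 3·6 = 18.
At (Q, R): Player 1 loses 7 − 6 = 1 by deviating; Player 2 loses 11 − 8 = 3. Product = 1·3 = 3.
18 > 3, so (P, L) is risk-dominant. Player 2's payoff there is 9.

9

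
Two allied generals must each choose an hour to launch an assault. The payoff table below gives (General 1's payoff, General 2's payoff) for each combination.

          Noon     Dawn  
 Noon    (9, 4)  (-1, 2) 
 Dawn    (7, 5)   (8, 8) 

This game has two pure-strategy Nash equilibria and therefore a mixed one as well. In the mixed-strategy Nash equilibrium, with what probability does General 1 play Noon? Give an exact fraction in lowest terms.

General 1's mix p on Noon must make General 2 indifferent between Noon and Dawn.
General 2's payoff from Noon: 4p + 5(1−p). From Dawn: 2p + 8(1−p).
Set equal: 2p = 3(1−p) → p = 3/5.

3/5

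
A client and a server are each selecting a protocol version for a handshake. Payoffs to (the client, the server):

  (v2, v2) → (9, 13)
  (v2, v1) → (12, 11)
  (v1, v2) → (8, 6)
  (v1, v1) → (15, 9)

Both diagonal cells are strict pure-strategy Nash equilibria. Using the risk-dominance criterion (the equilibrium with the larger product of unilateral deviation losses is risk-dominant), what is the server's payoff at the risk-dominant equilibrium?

9

At both v2: the client loses 9 − 8 = 1 by deviating; the server loses 13 − 11 = 2. Product = 1·2 = 2.
At both v1: the client loses 15 − 12 = 3 by deviating; the server loses 9 − 6 = 3. Product = 3·3 = 9.
9 > 2, so both v1 is risk-dominant. The server's payoff there is 9.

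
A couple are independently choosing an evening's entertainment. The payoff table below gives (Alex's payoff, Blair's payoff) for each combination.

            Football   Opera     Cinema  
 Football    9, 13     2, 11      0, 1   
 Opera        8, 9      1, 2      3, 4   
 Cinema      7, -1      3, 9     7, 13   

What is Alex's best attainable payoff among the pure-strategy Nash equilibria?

9

Both Football is a pure NE (Alex: 9 ≥ 8; Blair: 13 ≥ 11). Alex gets 9.
Both Cinema is a pure NE (Alex: 7 ≥ 3; Blair: 13 ≥ 9). Alex gets 7.
Every other cell has a profitable deviation for at least one player. Highest of {9, 7} is 9.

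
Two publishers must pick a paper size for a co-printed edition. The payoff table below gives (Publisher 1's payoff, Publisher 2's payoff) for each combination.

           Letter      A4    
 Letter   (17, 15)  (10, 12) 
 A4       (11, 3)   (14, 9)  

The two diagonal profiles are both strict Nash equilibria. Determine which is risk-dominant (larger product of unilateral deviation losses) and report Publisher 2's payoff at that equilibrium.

9

At both Letter: Publisher 1 loses 17 − 11 = 6 by deviating; Publisher 2 loses 15 − 12 = 3. Product = 6·3 = 18.
At both A4: Publisher 1 loses 14 − 10 = 4 by deviating; Publisher 2 loses 9 − 3 = 6. Product = 4·6 = 24.
24 > 18, so both A4 is risk-dominant. Publisher 2's payoff there is 9.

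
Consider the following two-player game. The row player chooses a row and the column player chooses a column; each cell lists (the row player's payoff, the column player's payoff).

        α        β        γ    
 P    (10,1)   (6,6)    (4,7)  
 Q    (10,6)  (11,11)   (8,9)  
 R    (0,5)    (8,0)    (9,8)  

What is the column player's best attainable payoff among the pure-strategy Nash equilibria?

(Q, β) is a pure NE (the row player: 11 ≥ 8; the column player: 11 ≥ 9). The column player gets 11.
(R, γ) is a pure NE (the row player: 9 ≥ 8; the column player: 8 ≥ 5). The column player gets 8.
Every other cell has a profitable deviation for at least one player. Highest of {11, 8} is 11.

11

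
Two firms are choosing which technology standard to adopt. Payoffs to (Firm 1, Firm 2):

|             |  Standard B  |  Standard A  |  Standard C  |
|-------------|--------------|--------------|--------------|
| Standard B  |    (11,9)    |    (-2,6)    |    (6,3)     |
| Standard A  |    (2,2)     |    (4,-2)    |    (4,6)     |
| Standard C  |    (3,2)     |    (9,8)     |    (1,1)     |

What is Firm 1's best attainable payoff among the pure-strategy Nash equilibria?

11

Both Standard B is a pure NE (Firm 1: 11 ≥ 3; Firm 2: 9 ≥ 6). Firm 1 gets 11.
(Standard C, Standard A) is a pure NE (Firm 1: 9 ≥ 4; Firm 2: 8 ≥ 2). Firm 1 gets 9.
Every other cell has a profitable deviation for at least one player. Highest of {11, 9} is 11.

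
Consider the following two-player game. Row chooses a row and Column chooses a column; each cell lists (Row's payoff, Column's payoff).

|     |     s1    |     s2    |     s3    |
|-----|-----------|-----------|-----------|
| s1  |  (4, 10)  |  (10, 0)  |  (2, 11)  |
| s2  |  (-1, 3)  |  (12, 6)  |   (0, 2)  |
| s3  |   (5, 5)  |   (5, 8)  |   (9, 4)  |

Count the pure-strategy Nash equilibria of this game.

1

Both s2: Row gets 12 (best alternative 10); Column gets 6 (best alternative 3). Neither deviates — NE.
Both s1 is not a NE: Row would switch to s3 (5 > 4).
No other cell survives both best-response checks, so there is 1 pure NE.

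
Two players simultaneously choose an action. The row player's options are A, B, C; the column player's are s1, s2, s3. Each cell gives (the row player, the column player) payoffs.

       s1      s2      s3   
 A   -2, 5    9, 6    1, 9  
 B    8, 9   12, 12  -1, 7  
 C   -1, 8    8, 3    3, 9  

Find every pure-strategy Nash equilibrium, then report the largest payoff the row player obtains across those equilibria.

(B, s2) is a pure NE (the row player: 12 ≥ 9; the column player: 12 ≥ 9). The row player gets 12.
(C, s3) is a pure NE (the row player: 3 ≥ 1; the column player: 9 ≥ 8). The row player gets 3.
Every other cell has a profitable deviation for at least one player. Highest of {12, 3} is 12.

12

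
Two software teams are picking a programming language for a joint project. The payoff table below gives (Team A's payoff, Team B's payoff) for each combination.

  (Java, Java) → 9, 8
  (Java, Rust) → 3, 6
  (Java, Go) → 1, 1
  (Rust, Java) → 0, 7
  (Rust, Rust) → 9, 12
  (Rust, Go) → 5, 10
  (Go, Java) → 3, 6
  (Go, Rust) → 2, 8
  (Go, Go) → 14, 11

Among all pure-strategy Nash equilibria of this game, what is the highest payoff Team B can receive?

12

Both Java is a pure NE (Team A: 9 ≥ 3; Team B: 8 ≥ 6). Team B gets 8.
Both Rust is a pure NE (Team A: 9 ≥ 3; Team B: 12 ≥ 10). Team B gets 12.
Both Go is a pure NE (Team A: 14 ≥ 5; Team B: 11 ≥ 8). Team B gets 11.
Every other cell has a profitable deviation for at least one player. Highest of {8, 12, 11} is 12.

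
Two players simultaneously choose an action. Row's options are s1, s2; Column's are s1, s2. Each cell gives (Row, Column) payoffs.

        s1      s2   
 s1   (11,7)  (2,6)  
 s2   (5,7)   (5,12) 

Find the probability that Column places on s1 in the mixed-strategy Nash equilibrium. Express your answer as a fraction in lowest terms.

1/3

Column's mix q on s1 must make Row indifferent between s1 and s2.
Row's payoff from s1: 11q + 2(1−q). From s2: 5q + 5(1−q).
Set equal: 6q = 3(1−q) → q = 3/9 = 1/3.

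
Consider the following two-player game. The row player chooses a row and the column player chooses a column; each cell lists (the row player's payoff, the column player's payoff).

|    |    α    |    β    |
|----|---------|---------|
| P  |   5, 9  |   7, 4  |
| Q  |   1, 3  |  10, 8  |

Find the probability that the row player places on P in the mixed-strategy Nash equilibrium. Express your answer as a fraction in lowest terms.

The row player's mix p on P must make the column player indifferent between α and β.
The column player's payoff from α: 9p + 3(1−p). From β: 4p + 8(1−p).
Set equal: 5p = 5(1−p) → p = 5/10 = 1/2.

1/2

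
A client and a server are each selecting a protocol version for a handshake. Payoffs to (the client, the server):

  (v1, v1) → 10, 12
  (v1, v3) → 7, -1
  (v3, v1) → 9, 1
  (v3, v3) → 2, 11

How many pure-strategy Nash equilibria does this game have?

Both v1: the client gets 10 (best alternative 9); the server gets 12 (best alternative -1). Neither deviates — NE.
Both v3 is not a NE: the client would switch to v1 (7 > 2).
No other cell survives both best-response checks, so there is 1 pure NE.

1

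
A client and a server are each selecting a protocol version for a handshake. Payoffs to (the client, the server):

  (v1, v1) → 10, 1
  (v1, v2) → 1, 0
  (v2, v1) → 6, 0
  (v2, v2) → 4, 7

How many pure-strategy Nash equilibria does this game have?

Both v1: the client gets 10 (best alternative 6); the server gets 1 (best alternative 0). Neither deviates — NE.
Both v2: the client gets 4 (best alternative 1); the server gets 7 (best alternative 0). Neither deviates — NE.
(v1, v2) is not a NE: the client would switch to v2 (4 > 1).
No other cell survives both best-response checks, so there are 2 pure NE.

2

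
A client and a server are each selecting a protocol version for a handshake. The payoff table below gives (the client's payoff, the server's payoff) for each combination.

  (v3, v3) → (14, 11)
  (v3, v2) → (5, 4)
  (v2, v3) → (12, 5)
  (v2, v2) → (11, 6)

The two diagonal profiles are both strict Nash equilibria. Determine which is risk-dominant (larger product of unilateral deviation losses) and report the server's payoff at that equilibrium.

At both v3: the client loses 14 − 12 = 2 by deviating; the server loses 11 − 4 = 7. Product = 2·7 = 14.
At both v2: the client loses 11 − 5 = 6 by deviating; the server loses 6 − 5 = 1. Product = 6·1 = 6.
14 > 6, so both v3 is risk-dominant. The server's payoff there is 11.

11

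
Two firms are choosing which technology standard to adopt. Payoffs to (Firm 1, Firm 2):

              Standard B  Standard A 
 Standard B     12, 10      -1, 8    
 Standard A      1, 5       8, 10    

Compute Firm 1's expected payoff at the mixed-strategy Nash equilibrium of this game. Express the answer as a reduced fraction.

97/20

Firm 2 mixes with probability q on Standard B, chosen so Firm 1 is indifferent: 12q + (-1)(1−q) = 1q + 8(1−q) gives q = 9/20.
Firm 1's expected payoff (from either row, since indifferent) is 12·9/20 + (-1)·11/20 = 97/20.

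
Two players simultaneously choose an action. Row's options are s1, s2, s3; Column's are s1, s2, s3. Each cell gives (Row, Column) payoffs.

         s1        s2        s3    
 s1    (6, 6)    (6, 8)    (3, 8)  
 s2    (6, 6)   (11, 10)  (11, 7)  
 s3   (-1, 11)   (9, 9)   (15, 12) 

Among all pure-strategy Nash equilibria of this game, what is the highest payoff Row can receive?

15

Both s2 is a pure NE (Row: 11 ≥ 9; Column: 10 ≥ 7). Row gets 11.
Both s3 is a pure NE (Row: 15 ≥ 11; Column: 12 ≥ 11). Row gets 15.
Every other cell has a profitable deviation for at least one player. Highest of {11, 15} is 15.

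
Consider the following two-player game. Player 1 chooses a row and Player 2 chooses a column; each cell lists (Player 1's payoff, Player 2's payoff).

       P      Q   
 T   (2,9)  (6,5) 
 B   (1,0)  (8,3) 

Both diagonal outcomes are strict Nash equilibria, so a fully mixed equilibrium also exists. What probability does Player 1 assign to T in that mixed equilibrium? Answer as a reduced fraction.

3/7

Player 1's mix p on T must make Player 2 indifferent between P and Q.
Player 2's payoff from P: 9p + 0(1−p). From Q: 5p + 3(1−p).
Set equal: 4p = 3(1−p) → p = 3/7.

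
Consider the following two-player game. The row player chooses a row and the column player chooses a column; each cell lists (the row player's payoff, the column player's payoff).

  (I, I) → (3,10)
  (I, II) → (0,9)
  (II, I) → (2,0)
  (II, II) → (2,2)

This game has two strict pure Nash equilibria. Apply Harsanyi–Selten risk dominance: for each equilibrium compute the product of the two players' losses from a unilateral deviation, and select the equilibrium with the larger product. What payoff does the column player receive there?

At both I: the row player loses 3 − 2 = 1 by deviating; the column player loses 10 − 9 = 1. Product = 1·1 = 1.
At both II: the row player loses 2 − 0 = 2 by deviating; the column player loses 2 − 0 = 2. Product = 2·2 = 4.
4 > 1, so both II is risk-dominant. The column player's payoff there is 2.

2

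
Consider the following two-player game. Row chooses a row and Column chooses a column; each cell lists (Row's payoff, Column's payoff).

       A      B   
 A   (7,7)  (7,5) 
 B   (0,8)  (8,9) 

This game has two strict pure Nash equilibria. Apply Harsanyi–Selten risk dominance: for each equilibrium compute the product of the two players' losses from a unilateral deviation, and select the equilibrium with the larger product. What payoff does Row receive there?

7

At both A: Row loses 7 − 0 = 7 by deviating; Column loses 7 − 5 = 2. Product = 7·2 = 14.
At both B: Row loses 8 − 7 = 1 by deviating; Column loses 9 − 8 = 1. Product = 1·1 = 1.
14 > 1, so both A is risk-dominant. Row's payoff there is 7.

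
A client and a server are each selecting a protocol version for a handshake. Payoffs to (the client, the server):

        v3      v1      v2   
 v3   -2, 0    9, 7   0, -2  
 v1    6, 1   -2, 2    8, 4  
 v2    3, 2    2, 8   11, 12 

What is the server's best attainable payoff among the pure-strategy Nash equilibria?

(v3, v1) is a pure NE (the client: 9 ≥ 2; the server: 7 ≥ 0). The server gets 7.
Both v2 is a pure NE (the client: 11 ≥ 8; the server: 12 ≥ 8). The server gets 12.
Every other cell has a profitable deviation for at least one player. Highest of {7, 12} is 12.

12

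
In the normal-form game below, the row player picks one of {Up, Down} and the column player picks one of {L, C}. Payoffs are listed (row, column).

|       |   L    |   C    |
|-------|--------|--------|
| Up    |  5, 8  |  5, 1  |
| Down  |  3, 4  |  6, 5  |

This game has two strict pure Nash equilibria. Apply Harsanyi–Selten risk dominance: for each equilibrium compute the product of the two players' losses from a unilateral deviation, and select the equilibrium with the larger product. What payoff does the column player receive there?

8

At (Up, L): the row player loses 5 − 3 = 2 by deviating; the column player loses 8 − 1 = 7. Product = 2·7 = 14.
At (Down, C): the row player loses 6 − 5 = 1 by deviating; the column player loses 5 − 4 = 1. Product = 1·1 = 1.
14 > 1, so (Up, L) is risk-dominant. The column player's payoff there is 8.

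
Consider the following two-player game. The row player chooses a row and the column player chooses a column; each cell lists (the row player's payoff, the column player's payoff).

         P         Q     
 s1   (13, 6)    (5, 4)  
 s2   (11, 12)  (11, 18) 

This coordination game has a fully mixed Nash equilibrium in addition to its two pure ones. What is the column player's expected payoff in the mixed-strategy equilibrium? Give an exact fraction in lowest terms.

15/2

The row player mixes with probability p on s1, chosen so the column player is indifferent: 6p + 12(1−p) = 4p + 18(1−p) gives p = 3/4.
The column player's expected payoff is 6·3/4 + 12·1/4 = 15/2.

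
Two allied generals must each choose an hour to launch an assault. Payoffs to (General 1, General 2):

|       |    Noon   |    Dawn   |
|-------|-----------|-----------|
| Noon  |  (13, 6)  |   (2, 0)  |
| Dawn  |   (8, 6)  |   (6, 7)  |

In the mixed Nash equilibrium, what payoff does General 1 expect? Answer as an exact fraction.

62/9

General 2 mixes with probability q on Noon, chosen so General 1 is indifferent: 13q + 2(1−q) = 8q + 6(1−q) gives q = 4/9.
General 1's expected payoff (from either row, since indifferent) is 13·4/9 + 2·5/9 = 62/9.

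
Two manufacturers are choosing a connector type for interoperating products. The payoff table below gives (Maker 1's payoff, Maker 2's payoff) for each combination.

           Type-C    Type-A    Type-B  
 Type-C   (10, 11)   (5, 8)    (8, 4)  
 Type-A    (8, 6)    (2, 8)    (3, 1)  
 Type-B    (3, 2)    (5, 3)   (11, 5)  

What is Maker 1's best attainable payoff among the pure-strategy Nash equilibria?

11

Both Type-C is a pure NE (Maker 1: 10 ≥ 8; Maker 2: 11 ≥ 8). Maker 1 gets 10.
Both Type-B is a pure NE (Maker 1: 11 ≥ 8; Maker 2: 5 ≥ 3). Maker 1 gets 11.
Every other cell has a profitable deviation for at least one player. Highest of {10, 11} is 11.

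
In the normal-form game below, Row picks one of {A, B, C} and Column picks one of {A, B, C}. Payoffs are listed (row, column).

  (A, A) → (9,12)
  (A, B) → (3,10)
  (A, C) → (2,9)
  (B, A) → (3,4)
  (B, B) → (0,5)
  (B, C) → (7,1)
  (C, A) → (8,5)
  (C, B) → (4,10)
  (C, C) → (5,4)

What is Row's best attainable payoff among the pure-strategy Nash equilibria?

Both A is a pure NE (Row: 9 ≥ 8; Column: 12 ≥ 10). Row gets 9.
(C, B) is a pure NE (Row: 4 ≥ 3; Column: 10 ≥ 5). Row gets 4.
Every other cell has a profitable deviation for at least one player. Highest of {9, 4} is 9.

9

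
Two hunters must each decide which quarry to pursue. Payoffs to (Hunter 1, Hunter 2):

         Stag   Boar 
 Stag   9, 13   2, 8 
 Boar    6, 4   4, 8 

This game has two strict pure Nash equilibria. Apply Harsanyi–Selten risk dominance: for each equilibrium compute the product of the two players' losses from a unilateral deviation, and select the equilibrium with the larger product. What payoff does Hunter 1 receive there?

9

At both Stag: Hunter 1 loses 9 − 6 = 3 by deviating; Hunter 2 loses 13 − 8 = 5. Product = 3·5 = 15.
At both Boar: Hunter 1 loses 4 − 2 = 2 by deviating; Hunter 2 loses 8 − 4 = 4. Product = 2·4 = 8.
15 > 8, so both Stag is risk-dominant. Hunter 1's payoff there is 9.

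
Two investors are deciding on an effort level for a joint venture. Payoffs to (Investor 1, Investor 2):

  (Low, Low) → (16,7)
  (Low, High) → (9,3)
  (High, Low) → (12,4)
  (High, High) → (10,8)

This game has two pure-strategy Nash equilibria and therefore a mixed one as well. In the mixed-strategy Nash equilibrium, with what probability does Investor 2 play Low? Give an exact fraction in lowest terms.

1/5

Investor 2's mix q on Low must make Investor 1 indifferent between Low and High.
Investor 1's payoff from Low: 16q + 9(1−q). From High: 12q + 10(1−q).
Set equal: 4q = 1(1−q) → q = 1/5.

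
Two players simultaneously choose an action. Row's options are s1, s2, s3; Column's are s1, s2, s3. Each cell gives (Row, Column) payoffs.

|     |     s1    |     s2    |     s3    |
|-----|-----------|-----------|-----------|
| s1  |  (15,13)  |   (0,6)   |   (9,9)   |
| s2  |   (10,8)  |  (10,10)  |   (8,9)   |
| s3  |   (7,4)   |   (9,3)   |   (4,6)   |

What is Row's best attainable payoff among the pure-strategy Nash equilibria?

15

Both s1 is a pure NE (Row: 15 ≥ 10; Column: 13 ≥ 9). Row gets 15.
Both s2 is a pure NE (Row: 10 ≥ 9; Column: 10 ≥ 9). Row gets 10.
Every other cell has a profitable deviation for at least one player. Highest of {15, 10} is 15.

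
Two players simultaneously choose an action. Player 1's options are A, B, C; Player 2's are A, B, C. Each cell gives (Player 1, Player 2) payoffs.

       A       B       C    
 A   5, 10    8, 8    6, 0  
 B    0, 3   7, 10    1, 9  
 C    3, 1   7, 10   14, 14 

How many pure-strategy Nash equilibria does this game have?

2

Both A: Player 1 gets 5 (best alternative 3); Player 2 gets 10 (best alternative 8). Neither deviates — NE.
Both C: Player 1 gets 14 (best alternative 6); Player 2 gets 14 (best alternative 10). Neither deviates — NE.
Both B is not a NE: Player 1 would switch to A (8 > 7).
No other cell survives both best-response checks, so there are 2 pure NE.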